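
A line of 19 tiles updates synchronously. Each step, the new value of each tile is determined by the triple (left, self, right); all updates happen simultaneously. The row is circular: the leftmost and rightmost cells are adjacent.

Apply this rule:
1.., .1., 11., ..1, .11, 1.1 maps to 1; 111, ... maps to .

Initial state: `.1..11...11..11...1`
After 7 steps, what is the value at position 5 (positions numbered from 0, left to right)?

1

1111111.11111111.11
......111......111.
.....11.11....11.11
1...1111111..111111
11.11.....1111.....
111111...11..11...1
.....11.11111111.11
position 5 holds 1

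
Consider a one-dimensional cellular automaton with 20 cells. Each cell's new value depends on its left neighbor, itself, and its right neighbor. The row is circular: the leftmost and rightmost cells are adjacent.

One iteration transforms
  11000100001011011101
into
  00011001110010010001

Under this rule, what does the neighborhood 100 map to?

0

At position 2 the neighborhood is 100; the next row has 0 there.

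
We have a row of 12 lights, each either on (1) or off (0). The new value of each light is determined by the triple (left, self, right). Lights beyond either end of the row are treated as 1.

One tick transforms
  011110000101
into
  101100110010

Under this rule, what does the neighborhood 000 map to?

1

At position 6 the neighborhood is 000; the next row has 1 there.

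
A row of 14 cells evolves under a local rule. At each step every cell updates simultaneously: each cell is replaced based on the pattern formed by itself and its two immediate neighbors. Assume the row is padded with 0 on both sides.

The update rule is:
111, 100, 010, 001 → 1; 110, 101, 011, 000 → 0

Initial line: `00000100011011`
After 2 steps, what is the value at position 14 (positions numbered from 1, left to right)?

00001110100000
00010100110000
position 14 holds 0

0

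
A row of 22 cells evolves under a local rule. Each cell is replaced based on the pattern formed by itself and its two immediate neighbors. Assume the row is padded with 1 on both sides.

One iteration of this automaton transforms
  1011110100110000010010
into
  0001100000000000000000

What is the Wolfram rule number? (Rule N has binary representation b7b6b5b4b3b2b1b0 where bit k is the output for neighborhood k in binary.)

128

position 3: 111 → 1  (bit 7 = 1)
position 0: 110 → 0  (bit 6 = 0)
position 1: 101 → 0  (bit 5 = 0)
position 8: 100 → 0  (bit 4 = 0)
position 2: 011 → 0  (bit 3 = 0)
position 7: 010 → 0  (bit 2 = 0)
position 9: 001 → 0  (bit 1 = 0)
position 13: 000 → 0  (bit 0 = 0)
bits b7..b0 = 10000000 = 128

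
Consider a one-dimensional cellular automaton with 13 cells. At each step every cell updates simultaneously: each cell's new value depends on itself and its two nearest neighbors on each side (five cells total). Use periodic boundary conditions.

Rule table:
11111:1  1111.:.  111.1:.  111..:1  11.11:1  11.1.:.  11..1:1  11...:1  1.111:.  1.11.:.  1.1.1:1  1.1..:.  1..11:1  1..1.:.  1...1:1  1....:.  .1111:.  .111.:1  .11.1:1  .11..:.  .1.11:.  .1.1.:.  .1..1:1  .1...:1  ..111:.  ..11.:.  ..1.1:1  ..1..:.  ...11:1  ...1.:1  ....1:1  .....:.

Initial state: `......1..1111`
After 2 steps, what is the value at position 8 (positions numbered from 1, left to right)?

step 1: 1...11.11...1
step 2: .111.11..111.
position 8 holds .

.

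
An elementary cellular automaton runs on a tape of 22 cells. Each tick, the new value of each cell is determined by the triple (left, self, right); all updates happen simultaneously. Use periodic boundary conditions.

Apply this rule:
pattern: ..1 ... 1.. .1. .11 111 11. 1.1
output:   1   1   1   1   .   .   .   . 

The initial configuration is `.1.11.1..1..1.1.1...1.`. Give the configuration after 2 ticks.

11....1111111.1.111111
..1111........1.......

..1111........1.......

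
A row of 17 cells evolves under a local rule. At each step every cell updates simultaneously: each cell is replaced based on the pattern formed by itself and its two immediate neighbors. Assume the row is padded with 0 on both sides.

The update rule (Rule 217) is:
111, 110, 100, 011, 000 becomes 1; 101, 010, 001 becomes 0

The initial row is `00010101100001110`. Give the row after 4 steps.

11000001111101111
11111101111101111
11111101111101111  (fixed point — unchanged through step 4)

11111101111101111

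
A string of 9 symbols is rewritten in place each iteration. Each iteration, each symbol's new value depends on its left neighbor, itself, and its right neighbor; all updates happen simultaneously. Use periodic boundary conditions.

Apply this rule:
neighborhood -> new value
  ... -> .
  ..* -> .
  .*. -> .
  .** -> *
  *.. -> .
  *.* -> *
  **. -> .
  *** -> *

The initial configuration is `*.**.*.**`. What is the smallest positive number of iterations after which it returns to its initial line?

9

.**.*.***
**.*.***.
*.*.***.*
.*.***.**
*.***.**.
.***.**.*
***.**.*.
**.**.*.*
*.**.*.**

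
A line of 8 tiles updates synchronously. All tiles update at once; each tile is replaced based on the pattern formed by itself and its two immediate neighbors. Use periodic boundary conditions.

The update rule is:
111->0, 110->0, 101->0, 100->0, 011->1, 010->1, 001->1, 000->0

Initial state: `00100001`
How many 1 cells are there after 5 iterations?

4

01100011
01000110
11001100
10011001
00110011
count of 1: 4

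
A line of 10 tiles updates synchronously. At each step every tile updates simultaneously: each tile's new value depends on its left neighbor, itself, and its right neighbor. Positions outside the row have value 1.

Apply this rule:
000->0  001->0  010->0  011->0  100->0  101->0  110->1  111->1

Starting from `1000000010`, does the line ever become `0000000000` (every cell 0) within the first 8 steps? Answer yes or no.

1000000000
1000000000  (fixed point — unchanged through step 8)
step 8 is 1000000000, still not uniform 0

no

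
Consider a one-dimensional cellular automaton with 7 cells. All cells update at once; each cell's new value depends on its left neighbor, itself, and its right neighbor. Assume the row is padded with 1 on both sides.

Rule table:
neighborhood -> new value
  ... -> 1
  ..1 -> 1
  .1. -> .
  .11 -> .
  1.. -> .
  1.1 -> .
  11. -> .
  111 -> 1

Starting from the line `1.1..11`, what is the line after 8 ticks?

....1.1
.111...
..1..11
.1..1.1
...1...
.11..11
....1.1  (repeats tick 1; period 6)
tick 8: .111...

.111...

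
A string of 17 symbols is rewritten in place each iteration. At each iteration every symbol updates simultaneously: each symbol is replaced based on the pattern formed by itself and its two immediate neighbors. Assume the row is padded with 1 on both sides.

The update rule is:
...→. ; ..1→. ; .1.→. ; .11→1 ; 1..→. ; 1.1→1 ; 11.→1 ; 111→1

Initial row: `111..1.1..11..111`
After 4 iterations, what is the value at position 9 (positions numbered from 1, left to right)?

111...1...11..111
111.......11..111
111.......11..111  (fixed point — unchanged through iteration 4)
position 9 holds .

.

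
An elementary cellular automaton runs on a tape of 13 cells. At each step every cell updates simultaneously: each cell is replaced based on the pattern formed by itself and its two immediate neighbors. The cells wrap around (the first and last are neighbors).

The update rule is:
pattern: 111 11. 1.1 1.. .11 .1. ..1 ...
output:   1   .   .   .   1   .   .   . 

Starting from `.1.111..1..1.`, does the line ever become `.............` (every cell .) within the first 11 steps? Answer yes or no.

...11........
...1.........
.............
all cells are . at step 3

yes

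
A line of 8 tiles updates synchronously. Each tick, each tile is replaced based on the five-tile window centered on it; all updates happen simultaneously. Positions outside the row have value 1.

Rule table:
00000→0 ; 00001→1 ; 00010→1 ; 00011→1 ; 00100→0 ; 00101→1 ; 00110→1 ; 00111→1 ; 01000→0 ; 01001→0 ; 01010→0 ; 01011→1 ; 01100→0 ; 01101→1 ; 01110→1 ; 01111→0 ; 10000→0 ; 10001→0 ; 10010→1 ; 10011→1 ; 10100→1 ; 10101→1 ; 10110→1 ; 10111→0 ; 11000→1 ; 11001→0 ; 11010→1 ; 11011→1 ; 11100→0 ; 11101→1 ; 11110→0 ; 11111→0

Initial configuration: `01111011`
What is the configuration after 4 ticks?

tick 1: 10001100
tick 2: 01011001
tick 3: 11110011
tick 4: 00000110

00000110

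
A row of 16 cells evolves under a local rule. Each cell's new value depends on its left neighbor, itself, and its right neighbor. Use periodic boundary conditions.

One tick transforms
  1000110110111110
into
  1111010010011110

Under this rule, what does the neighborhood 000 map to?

1

At position 2 the neighborhood is 000; the next row has 1 there.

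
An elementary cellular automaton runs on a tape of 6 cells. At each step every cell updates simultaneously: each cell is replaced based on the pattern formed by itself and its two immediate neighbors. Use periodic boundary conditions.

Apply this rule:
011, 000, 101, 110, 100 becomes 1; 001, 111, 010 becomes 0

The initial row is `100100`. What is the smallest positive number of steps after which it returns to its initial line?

010010
001001
100100

3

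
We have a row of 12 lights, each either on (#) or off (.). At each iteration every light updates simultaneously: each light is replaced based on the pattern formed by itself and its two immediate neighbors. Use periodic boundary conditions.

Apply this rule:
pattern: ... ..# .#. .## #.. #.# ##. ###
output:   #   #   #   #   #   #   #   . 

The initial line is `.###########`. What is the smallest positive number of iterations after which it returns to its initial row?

2

##.........#
.###########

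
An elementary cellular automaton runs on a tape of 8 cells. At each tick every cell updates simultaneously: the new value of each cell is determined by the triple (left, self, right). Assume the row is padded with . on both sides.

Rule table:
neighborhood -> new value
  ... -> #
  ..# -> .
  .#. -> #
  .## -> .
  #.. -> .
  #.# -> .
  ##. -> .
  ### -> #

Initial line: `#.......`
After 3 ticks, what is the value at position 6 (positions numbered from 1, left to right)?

#

#.######
#..####.
#...##..
position 6 holds #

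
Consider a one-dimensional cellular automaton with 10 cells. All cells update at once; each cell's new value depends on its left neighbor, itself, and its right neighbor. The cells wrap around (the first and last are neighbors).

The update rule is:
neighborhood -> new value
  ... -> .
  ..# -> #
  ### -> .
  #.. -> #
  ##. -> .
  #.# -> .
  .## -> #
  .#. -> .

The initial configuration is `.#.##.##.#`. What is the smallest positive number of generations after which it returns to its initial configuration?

20

...#..#...
..#.##.#..
.#..#...#.
#.##.#.#.#
..#......#
##.#....#.
#...#..#..
.#.#.##.##
.....#..#.
....#.##.#
#..#..#...
.##.##.#.#
.#..#.....
#.##.#....
..#...#..#
##.#.#.##.
#......#..
.#....#.##
..#..#..#.
.#.##.##.#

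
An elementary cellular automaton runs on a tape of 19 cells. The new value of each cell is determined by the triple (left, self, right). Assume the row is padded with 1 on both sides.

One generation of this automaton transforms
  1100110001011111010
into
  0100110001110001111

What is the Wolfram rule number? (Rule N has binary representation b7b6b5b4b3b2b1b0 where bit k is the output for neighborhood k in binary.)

108

position 0: 111 → 0  (bit 7 = 0)
position 1: 110 → 1  (bit 6 = 1)
position 10: 101 → 1  (bit 5 = 1)
position 2: 100 → 0  (bit 4 = 0)
position 4: 011 → 1  (bit 3 = 1)
position 9: 010 → 1  (bit 2 = 1)
position 3: 001 → 0  (bit 1 = 0)
position 7: 000 → 0  (bit 0 = 0)
bits b7..b0 = 01101100 = 108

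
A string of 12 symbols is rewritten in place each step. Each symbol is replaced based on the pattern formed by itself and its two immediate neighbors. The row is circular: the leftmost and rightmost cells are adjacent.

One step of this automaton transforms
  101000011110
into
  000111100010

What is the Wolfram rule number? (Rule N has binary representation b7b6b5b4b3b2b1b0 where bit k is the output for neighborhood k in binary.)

83

position 8: 111 → 0  (bit 7 = 0)
position 10: 110 → 1  (bit 6 = 1)
position 1: 101 → 0  (bit 5 = 0)
position 3: 100 → 1  (bit 4 = 1)
position 7: 011 → 0  (bit 3 = 0)
position 0: 010 → 0  (bit 2 = 0)
position 6: 001 → 1  (bit 1 = 1)
position 4: 000 → 1  (bit 0 = 1)
bits b7..b0 = 01010011 = 83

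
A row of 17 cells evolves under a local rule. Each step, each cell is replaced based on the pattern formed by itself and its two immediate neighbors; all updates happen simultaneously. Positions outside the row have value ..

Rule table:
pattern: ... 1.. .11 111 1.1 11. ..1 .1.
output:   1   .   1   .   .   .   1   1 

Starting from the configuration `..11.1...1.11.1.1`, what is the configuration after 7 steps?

1.1.1.111..1.111.

111..1.111.1..1.1
1...11.1...1.11.1
1.111..1.111.1..1
1.1...11.1...1.11
1.1.111..1.111.1.
1.1.1...11.1...1.
1.1.1.111..1.111.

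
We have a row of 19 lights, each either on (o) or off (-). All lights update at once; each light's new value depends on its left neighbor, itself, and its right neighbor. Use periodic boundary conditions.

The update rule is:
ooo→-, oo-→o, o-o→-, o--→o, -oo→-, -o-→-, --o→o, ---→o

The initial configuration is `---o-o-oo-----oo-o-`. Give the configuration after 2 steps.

--oooooo-----o--oo-

ooo-----oooooo-o--o
--oooooo-----o--oo-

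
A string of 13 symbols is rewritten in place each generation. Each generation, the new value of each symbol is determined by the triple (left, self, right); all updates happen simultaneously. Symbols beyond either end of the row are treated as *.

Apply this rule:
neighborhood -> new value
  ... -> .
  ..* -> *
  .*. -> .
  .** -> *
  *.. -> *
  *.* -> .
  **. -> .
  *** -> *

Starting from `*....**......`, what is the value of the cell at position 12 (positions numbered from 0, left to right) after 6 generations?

*

.*..**.*....*
..***...*..**
****.*.*.****
***......****
**.*....*****
*...*..******
position 12 holds *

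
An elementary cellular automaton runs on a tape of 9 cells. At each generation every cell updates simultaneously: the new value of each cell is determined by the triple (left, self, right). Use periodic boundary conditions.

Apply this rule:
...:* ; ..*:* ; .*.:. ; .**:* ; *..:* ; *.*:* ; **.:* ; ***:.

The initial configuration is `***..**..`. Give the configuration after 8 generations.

***......

generation 1: *.*******
generation 2: ***......
generation 3: *.*******  (repeats generation 1; period 2)
generation 8: ***......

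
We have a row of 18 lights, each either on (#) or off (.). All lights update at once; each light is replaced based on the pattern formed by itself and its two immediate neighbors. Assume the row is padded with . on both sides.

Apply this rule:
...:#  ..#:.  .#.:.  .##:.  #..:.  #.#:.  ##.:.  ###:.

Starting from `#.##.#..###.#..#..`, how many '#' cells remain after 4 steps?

.................#
################..
.................#  (repeats step 1; period 2)
step 4: ################..
count of #: 16

16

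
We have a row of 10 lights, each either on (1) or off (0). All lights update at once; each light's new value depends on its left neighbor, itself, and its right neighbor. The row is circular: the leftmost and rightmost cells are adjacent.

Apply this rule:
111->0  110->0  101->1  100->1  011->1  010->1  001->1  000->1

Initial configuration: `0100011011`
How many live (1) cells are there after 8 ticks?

4

1111110110
1000001101
0111111011
1100000110
1011111101
0110000011
1101111110
1011000001
count of 1: 4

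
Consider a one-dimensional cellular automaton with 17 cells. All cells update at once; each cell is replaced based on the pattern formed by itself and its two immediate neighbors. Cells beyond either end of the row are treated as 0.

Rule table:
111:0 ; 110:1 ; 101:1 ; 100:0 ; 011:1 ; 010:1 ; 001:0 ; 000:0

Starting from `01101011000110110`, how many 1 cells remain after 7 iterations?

4

01111111000111110
01000001000100010
01000001000100010  (fixed point — unchanged through iteration 7)
count of 1: 4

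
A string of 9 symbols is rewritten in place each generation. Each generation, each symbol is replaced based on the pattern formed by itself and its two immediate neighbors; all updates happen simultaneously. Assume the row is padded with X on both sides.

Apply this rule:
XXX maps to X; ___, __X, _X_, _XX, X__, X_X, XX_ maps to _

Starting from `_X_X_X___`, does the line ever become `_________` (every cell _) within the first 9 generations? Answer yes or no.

yes

_________
all cells are _ at generation 1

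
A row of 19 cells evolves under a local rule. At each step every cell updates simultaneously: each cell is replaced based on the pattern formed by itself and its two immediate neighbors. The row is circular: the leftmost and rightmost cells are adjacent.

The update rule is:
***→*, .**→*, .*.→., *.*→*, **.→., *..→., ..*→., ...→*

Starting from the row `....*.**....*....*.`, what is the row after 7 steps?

.*......*..**..*..*

***..**..**...**...
**...*...*..*.*..*.
*..*...*.....*....*
.....*...***...**.*
.***...*.**..*.*.*.
.**..*..**....*.*..
.*......*..**..*..*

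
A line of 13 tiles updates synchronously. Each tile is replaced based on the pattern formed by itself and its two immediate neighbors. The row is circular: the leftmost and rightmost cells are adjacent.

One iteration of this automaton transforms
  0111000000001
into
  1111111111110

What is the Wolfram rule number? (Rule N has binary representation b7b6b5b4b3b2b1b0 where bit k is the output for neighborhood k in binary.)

position 2: 111 → 1  (bit 7 = 1)
position 3: 110 → 1  (bit 6 = 1)
position 0: 101 → 1  (bit 5 = 1)
position 4: 100 → 1  (bit 4 = 1)
position 1: 011 → 1  (bit 3 = 1)
position 12: 010 → 0  (bit 2 = 0)
position 11: 001 → 1  (bit 1 = 1)
position 5: 000 → 1  (bit 0 = 1)
bits b7..b0 = 11111011 = 251

251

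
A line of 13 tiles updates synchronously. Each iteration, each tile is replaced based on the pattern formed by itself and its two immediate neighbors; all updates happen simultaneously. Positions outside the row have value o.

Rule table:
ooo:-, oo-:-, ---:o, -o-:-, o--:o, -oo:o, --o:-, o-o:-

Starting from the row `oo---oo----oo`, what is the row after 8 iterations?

oo----ooo-o--

--oo-o-ooo-o-
o-o----o-----
---ooo--oooo-
oo-o--o-o----
----o----ooo-
ooo--ooo-o---
---o-o----oo-
oo----ooo-o--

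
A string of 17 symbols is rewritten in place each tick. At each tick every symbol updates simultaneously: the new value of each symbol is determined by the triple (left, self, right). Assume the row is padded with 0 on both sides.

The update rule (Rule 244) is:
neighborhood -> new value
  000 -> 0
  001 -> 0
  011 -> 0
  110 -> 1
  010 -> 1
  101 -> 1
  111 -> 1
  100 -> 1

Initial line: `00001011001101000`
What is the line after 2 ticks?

00001101100111100
00000110110011110

00000110110011110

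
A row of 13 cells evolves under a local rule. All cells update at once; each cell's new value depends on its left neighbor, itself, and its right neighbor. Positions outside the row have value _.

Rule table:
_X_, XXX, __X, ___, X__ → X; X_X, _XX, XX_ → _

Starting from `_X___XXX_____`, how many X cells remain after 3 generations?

9

XXXXX_X_XXXXX
_XXX__X__XXX_
X_X_XXXXX_X_X
count of X: 9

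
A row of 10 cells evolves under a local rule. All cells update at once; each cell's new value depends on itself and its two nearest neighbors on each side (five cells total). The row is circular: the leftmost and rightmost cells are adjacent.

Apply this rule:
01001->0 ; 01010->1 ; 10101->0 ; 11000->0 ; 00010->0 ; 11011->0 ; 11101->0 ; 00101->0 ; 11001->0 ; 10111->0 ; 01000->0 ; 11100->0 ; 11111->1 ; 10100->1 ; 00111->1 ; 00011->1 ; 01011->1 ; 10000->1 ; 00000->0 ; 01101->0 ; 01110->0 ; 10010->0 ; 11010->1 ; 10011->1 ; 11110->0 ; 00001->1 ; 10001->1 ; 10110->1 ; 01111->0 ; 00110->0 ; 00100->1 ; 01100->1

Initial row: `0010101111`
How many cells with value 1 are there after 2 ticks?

4

0001010000
0100110100
count of 1: 4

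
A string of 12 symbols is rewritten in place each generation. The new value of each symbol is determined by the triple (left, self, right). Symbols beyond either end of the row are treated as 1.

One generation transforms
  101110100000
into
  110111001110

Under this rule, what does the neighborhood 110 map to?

1

At position 0 the neighborhood is 110; the next row has 1 there.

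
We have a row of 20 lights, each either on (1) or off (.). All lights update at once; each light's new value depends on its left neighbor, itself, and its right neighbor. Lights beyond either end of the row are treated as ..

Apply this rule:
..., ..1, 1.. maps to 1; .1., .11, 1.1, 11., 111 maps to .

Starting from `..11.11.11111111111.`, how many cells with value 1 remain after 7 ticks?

tick 1: 11.................1
tick 2: ..11111111111111111.
tick 3: 11.................1  (repeats tick 1; period 2)
tick 7: 11.................1
count of 1: 3

3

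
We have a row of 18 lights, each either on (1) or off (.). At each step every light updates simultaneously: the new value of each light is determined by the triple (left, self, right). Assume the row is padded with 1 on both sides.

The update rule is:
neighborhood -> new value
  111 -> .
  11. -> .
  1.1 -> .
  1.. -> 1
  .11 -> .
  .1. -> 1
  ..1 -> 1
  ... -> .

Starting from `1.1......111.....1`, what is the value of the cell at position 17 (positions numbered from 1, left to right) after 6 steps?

1

step 1: ..11....1...1...1.
step 2: 11..1..111.111.11.
step 3: ..11111...........
step 4: 11.....1.........1
step 5: ..1...111.......1.
step 6: 1111.1...1.....11.
position 17 holds 1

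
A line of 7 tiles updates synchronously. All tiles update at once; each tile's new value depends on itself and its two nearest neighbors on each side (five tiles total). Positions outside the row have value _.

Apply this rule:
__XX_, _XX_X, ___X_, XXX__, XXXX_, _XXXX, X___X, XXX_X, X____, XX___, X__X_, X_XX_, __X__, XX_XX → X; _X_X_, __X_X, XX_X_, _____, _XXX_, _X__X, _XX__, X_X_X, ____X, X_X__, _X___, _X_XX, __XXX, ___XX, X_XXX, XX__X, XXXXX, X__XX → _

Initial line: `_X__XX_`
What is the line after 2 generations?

XX__X_X
X__X___

X__X___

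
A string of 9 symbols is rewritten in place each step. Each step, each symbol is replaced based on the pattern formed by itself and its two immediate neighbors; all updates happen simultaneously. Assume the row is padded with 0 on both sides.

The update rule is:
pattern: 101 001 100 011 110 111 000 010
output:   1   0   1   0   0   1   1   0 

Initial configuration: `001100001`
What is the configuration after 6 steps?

100100111

100011100
011001011
000100100
110010011
001001000
100100111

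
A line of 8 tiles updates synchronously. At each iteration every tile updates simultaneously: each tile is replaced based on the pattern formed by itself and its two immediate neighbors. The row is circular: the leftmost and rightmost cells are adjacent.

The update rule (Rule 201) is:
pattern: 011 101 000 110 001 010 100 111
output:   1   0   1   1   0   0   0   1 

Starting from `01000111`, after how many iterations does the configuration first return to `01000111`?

iteration 1: 00010111
iteration 2: 01000111

2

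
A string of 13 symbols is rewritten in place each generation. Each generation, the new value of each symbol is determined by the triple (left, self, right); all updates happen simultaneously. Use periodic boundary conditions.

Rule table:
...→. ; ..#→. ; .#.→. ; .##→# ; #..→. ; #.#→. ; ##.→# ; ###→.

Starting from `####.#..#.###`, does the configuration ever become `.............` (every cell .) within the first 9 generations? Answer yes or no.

yes

...#......#..
.............
all cells are . at generation 2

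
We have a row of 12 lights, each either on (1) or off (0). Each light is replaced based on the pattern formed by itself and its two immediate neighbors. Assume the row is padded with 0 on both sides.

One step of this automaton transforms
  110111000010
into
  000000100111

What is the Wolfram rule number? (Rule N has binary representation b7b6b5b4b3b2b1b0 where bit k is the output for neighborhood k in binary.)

22

position 4: 111 → 0  (bit 7 = 0)
position 1: 110 → 0  (bit 6 = 0)
position 2: 101 → 0  (bit 5 = 0)
position 6: 100 → 1  (bit 4 = 1)
position 0: 011 → 0  (bit 3 = 0)
position 10: 010 → 1  (bit 2 = 1)
position 9: 001 → 1  (bit 1 = 1)
position 7: 000 → 0  (bit 0 = 0)
bits b7..b0 = 00010110 = 22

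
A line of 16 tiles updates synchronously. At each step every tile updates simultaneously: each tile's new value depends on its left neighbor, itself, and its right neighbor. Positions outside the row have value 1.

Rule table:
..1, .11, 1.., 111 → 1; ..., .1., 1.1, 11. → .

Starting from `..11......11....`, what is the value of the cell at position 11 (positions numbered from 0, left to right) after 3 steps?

.

111.1....11.1..1
11...1..11...111
1.1.1.111.1.1111
position 11 holds .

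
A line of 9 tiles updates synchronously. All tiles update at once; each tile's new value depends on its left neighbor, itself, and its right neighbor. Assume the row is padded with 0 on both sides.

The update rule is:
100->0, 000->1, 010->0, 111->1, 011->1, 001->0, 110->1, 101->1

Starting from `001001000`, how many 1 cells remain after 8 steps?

100000011
001111011
101111111
011111111
011111111  (fixed point — unchanged through step 8)
count of 1: 8

8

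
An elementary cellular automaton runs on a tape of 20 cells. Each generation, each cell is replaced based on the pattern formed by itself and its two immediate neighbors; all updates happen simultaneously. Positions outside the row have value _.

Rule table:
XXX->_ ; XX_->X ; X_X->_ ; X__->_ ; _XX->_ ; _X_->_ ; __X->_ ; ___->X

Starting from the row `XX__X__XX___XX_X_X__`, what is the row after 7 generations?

__X_XXXXXX_____X_X__

generation 1: _X______X_X__X_____X
generation 2: ___XXXX________XXX__
generation 3: XX____X_XXXXXX___X_X
generation 4: _X_XX________X_X____
generation 5: ____X_XXXXXX_____XXX
generation 6: XXX________X_XXX___X
generation 7: __X_XXXXXX_____X_X__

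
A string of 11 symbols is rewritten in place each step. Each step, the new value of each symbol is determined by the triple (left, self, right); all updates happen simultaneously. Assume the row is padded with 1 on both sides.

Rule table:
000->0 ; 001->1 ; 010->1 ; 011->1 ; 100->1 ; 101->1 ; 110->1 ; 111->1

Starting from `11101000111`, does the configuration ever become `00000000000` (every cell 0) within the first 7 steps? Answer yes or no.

step 1: 11111101111
step 2: 11111111111
step 3: 11111111111  (fixed point — unchanged through step 7)
step 7 is 11111111111, still not uniform 0

no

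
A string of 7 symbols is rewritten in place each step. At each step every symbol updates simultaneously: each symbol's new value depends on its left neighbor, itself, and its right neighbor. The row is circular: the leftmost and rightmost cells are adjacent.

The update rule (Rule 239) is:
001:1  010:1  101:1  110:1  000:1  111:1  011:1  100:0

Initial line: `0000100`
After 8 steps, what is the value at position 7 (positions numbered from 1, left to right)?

step 1: 1111101
step 2: 1111111
step 3: 1111111  (fixed point — unchanged through step 8)
position 7 holds 1

1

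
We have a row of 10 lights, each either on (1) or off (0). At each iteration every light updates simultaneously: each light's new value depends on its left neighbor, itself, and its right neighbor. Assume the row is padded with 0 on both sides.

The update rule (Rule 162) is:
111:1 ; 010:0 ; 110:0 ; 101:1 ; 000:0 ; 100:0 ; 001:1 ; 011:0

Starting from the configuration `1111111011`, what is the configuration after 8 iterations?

iteration 1: 0111110100
iteration 2: 1011101000
iteration 3: 0101010000
iteration 4: 1010100000
iteration 5: 0101000000
iteration 6: 1010000000
iteration 7: 0100000000
iteration 8: 1000000000

1000000000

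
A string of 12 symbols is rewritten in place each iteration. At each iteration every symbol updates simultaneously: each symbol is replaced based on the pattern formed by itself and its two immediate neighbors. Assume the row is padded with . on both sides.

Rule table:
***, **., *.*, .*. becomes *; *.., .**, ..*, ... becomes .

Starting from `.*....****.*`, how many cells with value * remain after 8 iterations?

2

iteration 1: .*.....*****
iteration 2: .*......****
iteration 3: .*.......***
iteration 4: .*........**
iteration 5: .*.........*
iteration 6: .*.........*  (fixed point — unchanged through iteration 8)
count of *: 2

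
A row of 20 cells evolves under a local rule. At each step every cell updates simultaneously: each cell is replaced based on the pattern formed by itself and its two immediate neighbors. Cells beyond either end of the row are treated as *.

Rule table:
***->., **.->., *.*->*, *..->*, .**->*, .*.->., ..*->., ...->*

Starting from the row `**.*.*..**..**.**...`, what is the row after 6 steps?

*.*.*..*.**.**.**.**

..*.*.*.*.*.*.**.**.
*..*.*.*.*.*.**.**.*
.*..*.*.*.*.**.**.**
*.*..*.*.*.**.**.**.
.*.*..*.*.**.**.**.*
*.*.*..*.**.**.**.**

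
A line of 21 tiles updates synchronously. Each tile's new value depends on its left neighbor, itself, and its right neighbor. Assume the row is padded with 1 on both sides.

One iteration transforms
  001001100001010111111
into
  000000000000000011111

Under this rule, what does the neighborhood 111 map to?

At position 16 the neighborhood is 111; the next row has 1 there.

1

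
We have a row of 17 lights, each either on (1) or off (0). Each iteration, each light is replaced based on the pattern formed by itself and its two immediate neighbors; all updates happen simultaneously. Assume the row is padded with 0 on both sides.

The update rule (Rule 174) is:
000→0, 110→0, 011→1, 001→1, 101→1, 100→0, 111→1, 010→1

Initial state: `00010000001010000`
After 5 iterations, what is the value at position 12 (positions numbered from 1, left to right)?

00110000011110000
01100000111100000
11000001111000000
10000011110000000
10000111100000000
position 12 holds 0

0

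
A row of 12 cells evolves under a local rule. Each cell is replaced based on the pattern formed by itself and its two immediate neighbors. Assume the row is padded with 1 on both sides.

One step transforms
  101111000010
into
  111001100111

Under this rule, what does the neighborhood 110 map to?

At position 0 the neighborhood is 110; the next row has 1 there.

1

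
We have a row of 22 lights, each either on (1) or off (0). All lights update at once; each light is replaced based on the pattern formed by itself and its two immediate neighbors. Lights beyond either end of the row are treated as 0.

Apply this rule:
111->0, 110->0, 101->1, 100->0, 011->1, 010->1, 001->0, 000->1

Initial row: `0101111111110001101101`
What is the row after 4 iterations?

0111110111101001101001

0111000000000101011011
0100011111110111110110
0101010000001100001100
0111110111101001101001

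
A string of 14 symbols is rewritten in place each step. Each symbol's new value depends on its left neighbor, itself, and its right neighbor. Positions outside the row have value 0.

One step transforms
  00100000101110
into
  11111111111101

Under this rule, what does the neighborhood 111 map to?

1

At position 11 the neighborhood is 111; the next row has 1 there.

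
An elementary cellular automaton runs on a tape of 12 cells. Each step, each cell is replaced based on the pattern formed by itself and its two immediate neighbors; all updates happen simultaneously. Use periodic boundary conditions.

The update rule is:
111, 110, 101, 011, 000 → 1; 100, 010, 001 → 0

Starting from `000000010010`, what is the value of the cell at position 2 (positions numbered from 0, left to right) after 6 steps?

111111000000
111111011110
111111111111
111111111111  (fixed point — unchanged through step 6)
position 2 holds 1

1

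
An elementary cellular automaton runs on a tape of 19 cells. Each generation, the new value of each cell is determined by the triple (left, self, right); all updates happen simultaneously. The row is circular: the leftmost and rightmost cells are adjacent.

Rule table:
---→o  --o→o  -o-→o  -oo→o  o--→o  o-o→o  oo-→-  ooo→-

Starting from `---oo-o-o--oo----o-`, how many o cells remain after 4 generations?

4

oooo-ooooooo-oooooo
----oo------oo-----
ooooo-ooooooo-ooooo
-----oo------oo----
count of o: 4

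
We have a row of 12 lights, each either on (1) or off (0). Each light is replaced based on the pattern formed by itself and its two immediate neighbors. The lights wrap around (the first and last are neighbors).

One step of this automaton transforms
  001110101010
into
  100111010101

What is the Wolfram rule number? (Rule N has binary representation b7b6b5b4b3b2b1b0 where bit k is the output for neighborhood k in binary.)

position 3: 111 → 1  (bit 7 = 1)
position 4: 110 → 1  (bit 6 = 1)
position 5: 101 → 1  (bit 5 = 1)
position 11: 100 → 1  (bit 4 = 1)
position 2: 011 → 0  (bit 3 = 0)
position 6: 010 → 0  (bit 2 = 0)
position 1: 001 → 0  (bit 1 = 0)
position 0: 000 → 1  (bit 0 = 1)
bits b7..b0 = 11110001 = 241

241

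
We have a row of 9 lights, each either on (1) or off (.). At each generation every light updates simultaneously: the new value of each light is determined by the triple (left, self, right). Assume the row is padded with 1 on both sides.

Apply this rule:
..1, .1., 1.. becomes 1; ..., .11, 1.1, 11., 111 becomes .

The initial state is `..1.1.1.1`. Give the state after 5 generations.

111.1.1..
....1.111
1..11....
.11..1..1
...11111.

...11111.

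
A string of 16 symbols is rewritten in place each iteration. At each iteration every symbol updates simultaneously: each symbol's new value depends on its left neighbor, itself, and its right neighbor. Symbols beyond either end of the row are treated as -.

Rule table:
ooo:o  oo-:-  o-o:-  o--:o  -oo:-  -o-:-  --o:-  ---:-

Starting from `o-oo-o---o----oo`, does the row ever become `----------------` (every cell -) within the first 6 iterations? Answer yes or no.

------o---o-----
-------o---o----
--------o---o---
---------o---o--
----------o---o-
-----------o---o
iteration 6 is -----------o---o, still not uniform -

no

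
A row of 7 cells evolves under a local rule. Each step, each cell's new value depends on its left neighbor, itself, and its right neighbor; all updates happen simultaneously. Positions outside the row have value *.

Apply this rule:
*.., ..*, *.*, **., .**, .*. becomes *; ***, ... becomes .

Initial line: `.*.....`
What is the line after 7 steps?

***...*
..**.**
******.
.....**
*...**.
**.****
.***...

.***...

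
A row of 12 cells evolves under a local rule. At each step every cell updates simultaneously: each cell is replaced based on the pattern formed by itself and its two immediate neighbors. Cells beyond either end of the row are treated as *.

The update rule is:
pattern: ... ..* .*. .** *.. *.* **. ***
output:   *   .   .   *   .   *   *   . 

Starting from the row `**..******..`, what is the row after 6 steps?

step 1: .*..*....*..
step 2: *.....**....
step 3: *.***.**.**.
step 4: ***.********
step 5: ..***.......
step 6: ..*.*.*****.

..*.*.*****.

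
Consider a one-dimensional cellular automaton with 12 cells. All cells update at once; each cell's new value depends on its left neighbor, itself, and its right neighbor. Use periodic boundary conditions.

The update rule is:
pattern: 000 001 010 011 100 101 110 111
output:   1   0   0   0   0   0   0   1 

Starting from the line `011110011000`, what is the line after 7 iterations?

111100110011

001100000011
000001111000
111100110011
111000000001
110011111100
000001111000  (repeats iteration 2; period 4)
iteration 7: 111100110011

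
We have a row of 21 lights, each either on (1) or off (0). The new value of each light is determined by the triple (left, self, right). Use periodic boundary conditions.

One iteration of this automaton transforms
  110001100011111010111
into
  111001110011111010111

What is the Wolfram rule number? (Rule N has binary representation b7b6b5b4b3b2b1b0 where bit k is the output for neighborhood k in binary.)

220

position 0: 111 → 1  (bit 7 = 1)
position 1: 110 → 1  (bit 6 = 1)
position 15: 101 → 0  (bit 5 = 0)
position 2: 100 → 1  (bit 4 = 1)
position 5: 011 → 1  (bit 3 = 1)
position 16: 010 → 1  (bit 2 = 1)
position 4: 001 → 0  (bit 1 = 0)
position 3: 000 → 0  (bit 0 = 0)
bits b7..b0 = 11011100 = 220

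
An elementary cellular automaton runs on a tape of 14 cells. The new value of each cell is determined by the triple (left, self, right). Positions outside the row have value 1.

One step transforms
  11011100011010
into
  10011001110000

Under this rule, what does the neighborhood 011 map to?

At position 3 the neighborhood is 011; the next row has 1 there.

1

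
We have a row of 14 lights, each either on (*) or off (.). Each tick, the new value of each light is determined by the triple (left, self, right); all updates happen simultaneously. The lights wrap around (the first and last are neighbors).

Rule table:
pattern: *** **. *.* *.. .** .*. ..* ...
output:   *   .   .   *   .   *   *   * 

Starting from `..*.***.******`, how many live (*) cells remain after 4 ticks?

10

***..*...****.
.*.******.**..
**..****....**
*.**.**.****.*
count of *: 10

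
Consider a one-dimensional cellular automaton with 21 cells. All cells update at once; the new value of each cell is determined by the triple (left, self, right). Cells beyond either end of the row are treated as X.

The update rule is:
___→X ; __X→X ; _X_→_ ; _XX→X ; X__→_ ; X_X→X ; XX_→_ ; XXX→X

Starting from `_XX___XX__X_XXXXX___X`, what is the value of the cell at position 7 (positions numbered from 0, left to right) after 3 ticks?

X

XX__XXX__X_XXXXX__XXX
X__XXX__X_XXXXX__XXXX
__XXX__X_XXXXX__XXXXX
position 7 holds X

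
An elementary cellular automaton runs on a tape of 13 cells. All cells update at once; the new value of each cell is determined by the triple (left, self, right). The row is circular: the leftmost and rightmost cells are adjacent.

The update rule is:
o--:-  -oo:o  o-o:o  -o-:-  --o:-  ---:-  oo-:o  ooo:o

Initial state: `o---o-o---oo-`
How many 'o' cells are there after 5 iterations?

-----o----ooo
----------ooo
----------ooo  (fixed point — unchanged through iteration 5)
count of o: 3

3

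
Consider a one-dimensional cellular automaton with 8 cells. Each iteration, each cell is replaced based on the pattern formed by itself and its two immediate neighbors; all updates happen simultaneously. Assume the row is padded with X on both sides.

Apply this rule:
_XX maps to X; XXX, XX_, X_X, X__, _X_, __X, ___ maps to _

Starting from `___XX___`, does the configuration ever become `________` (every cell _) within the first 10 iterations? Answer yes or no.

yes

___X____
________
all cells are _ at iteration 2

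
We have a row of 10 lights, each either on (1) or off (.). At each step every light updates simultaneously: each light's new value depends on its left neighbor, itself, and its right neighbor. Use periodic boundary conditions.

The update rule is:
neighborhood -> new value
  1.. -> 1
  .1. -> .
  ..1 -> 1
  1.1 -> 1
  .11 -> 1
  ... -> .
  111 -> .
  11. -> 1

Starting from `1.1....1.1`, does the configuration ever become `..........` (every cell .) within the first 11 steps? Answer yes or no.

yes

11.1..1.11
.11.11.11.
1111111111
..........
all cells are . at step 4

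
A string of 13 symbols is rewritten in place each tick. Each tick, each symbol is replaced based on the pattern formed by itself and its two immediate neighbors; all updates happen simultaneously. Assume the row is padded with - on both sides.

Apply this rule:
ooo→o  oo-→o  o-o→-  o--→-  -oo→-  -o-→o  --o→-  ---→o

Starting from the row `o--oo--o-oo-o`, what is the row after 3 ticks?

o-o-o--o--o-o

o---o--o--o-o
o-o-o--o--o-o
o-o-o--o--o-o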